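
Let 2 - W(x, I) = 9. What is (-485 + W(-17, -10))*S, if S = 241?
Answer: -118572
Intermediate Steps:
W(x, I) = -7 (W(x, I) = 2 - 1*9 = 2 - 9 = -7)
(-485 + W(-17, -10))*S = (-485 - 7)*241 = -492*241 = -118572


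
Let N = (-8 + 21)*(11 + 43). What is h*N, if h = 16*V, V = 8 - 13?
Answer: -56160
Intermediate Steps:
V = -5
h = -80 (h = 16*(-5) = -80)
N = 702 (N = 13*54 = 702)
h*N = -80*702 = -56160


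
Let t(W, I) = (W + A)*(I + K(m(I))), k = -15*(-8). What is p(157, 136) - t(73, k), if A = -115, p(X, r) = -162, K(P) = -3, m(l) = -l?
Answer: 4752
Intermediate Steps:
k = 120
t(W, I) = (-115 + W)*(-3 + I) (t(W, I) = (W - 115)*(I - 3) = (-115 + W)*(-3 + I))
p(157, 136) - t(73, k) = -162 - (345 - 115*120 - 3*73 + 120*73) = -162 - (345 - 13800 - 219 + 8760) = -162 - 1*(-4914) = -162 + 4914 = 4752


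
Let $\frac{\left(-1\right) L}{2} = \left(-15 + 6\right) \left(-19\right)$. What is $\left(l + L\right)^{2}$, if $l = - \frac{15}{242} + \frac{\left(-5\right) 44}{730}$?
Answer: $\frac{36580614372481}{312087556} \approx 1.1721 \cdot 10^{5}$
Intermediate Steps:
$L = -342$ ($L = - 2 \left(-15 + 6\right) \left(-19\right) = - 2 \left(\left(-9\right) \left(-19\right)\right) = \left(-2\right) 171 = -342$)
$l = - \frac{6419}{17666}$ ($l = \left(-15\right) \frac{1}{242} - \frac{22}{73} = - \frac{15}{242} - \frac{22}{73} = - \frac{6419}{17666} \approx -0.36335$)
$\left(l + L\right)^{2} = \left(- \frac{6419}{17666} - 342\right)^{2} = \left(- \frac{6048191}{17666}\right)^{2} = \frac{36580614372481}{312087556}$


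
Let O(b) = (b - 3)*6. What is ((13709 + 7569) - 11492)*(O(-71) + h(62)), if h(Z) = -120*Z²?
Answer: -4518431064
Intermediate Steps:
O(b) = -18 + 6*b (O(b) = (-3 + b)*6 = -18 + 6*b)
((13709 + 7569) - 11492)*(O(-71) + h(62)) = ((13709 + 7569) - 11492)*((-18 + 6*(-71)) - 120*62²) = (21278 - 11492)*((-18 - 426) - 120*3844) = 9786*(-444 - 461280) = 9786*(-461724) = -4518431064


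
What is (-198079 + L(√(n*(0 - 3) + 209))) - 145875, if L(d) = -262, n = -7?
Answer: -344216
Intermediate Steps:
(-198079 + L(√(n*(0 - 3) + 209))) - 145875 = (-198079 - 262) - 145875 = -198341 - 145875 = -344216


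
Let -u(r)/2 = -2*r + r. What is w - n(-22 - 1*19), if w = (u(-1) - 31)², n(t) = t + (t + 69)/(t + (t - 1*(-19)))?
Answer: 10174/9 ≈ 1130.4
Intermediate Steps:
u(r) = 2*r (u(r) = -2*(-2*r + r) = -(-2)*r = 2*r)
n(t) = t + (69 + t)/(19 + 2*t) (n(t) = t + (69 + t)/(t + (t + 19)) = t + (69 + t)/(t + (19 + t)) = t + (69 + t)/(19 + 2*t))
w = 1089 (w = (2*(-1) - 31)² = (-2 - 31)² = (-33)² = 1089)
w - n(-22 - 1*19) = 1089 - (69 + 2*(-22 - 1*19)² + 20*(-22 - 1*19))/(19 + 2*(-22 - 1*19)) = 1089 - (69 + 2*(-22 - 19)² + 20*(-22 - 19))/(19 + 2*(-22 - 19)) = 1089 - (69 + 2*(-41)² + 20*(-41))/(19 + 2*(-41)) = 1089 - (69 + 2*1681 - 820)/(19 - 82) = 1089 - (69 + 3362 - 820)/(-63) = 1089 - (-1)*2611/63 = 1089 - 1*(-373/9) = 1089 + 373/9 = 10174/9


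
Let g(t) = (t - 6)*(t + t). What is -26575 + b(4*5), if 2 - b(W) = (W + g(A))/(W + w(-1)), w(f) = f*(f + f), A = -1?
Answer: -292320/11 ≈ -26575.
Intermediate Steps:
g(t) = 2*t*(-6 + t) (g(t) = (-6 + t)*(2*t) = 2*t*(-6 + t))
w(f) = 2*f² (w(f) = f*(2*f) = 2*f²)
b(W) = 2 - (14 + W)/(2 + W) (b(W) = 2 - (W + 2*(-1)*(-6 - 1))/(W + 2*(-1)²) = 2 - (W + 2*(-1)*(-7))/(W + 2*1) = 2 - (W + 14)/(W + 2) = 2 - (14 + W)/(2 + W))
-26575 + b(4*5) = -26575 + (-10 + 4*5)/(2 + 4*5) = -26575 + (-10 + 20)/(2 + 20) = -26575 + 10/22 = -26575 + (1/22)*10 = -26575 + 5/11 = -292320/11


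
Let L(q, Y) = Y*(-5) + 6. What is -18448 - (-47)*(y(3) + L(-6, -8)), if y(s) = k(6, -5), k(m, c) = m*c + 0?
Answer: -17696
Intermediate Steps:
k(m, c) = c*m (k(m, c) = c*m + 0 = c*m)
L(q, Y) = 6 - 5*Y (L(q, Y) = -5*Y + 6 = 6 - 5*Y)
y(s) = -30 (y(s) = -5*6 = -30)
-18448 - (-47)*(y(3) + L(-6, -8)) = -18448 - (-47)*(-30 + (6 - 5*(-8))) = -18448 - (-47)*(-30 + (6 + 40)) = -18448 - (-47)*(-30 + 46) = -18448 - (-47)*16 = -18448 - 1*(-752) = -18448 + 752 = -17696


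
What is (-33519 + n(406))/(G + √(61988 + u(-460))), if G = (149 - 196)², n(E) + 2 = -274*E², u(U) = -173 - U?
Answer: -708111165/34166 + 75330975*√2491/1605802 ≈ -18384.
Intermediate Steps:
n(E) = -2 - 274*E²
G = 2209 (G = (-47)² = 2209)
(-33519 + n(406))/(G + √(61988 + u(-460))) = (-33519 + (-2 - 274*406²))/(2209 + √(61988 + (-173 - 1*(-460)))) = (-33519 + (-2 - 274*164836))/(2209 + √(61988 + (-173 + 460))) = (-33519 + (-2 - 45165064))/(2209 + √(61988 + 287)) = (-33519 - 45165066)/(2209 + √62275) = -45198585/(2209 + 5*√2491)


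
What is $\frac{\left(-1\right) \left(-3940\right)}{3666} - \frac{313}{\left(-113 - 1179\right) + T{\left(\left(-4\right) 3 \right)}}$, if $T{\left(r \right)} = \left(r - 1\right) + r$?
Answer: $\frac{1056073}{804687} \approx 1.3124$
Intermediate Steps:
$T{\left(r \right)} = -1 + 2 r$ ($T{\left(r \right)} = \left(-1 + r\right) + r = -1 + 2 r$)
$\frac{\left(-1\right) \left(-3940\right)}{3666} - \frac{313}{\left(-113 - 1179\right) + T{\left(\left(-4\right) 3 \right)}} = \frac{\left(-1\right) \left(-3940\right)}{3666} - \frac{313}{\left(-113 - 1179\right) + \left(-1 + 2 \left(\left(-4\right) 3\right)\right)} = 3940 \cdot \frac{1}{3666} - \frac{313}{-1292 + \left(-1 + 2 \left(-12\right)\right)} = \frac{1970}{1833} - \frac{313}{-1292 - 25} = \frac{1970}{1833} - \frac{313}{-1317} = \frac{1970}{1833} - - \frac{313}{1317} = \frac{1970}{1833} + \frac{313}{1317} = \frac{1056073}{804687}$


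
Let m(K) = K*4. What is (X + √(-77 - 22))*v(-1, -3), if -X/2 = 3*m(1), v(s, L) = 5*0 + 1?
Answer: -24 + 3*I*√11 ≈ -24.0 + 9.9499*I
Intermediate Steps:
m(K) = 4*K
v(s, L) = 1 (v(s, L) = 0 + 1 = 1)
X = -24 (X = -6*4*1 = -6*4 = -2*12 = -24)
(X + √(-77 - 22))*v(-1, -3) = (-24 + √(-77 - 22))*1 = (-24 + √(-99))*1 = (-24 + 3*I*√11)*1 = -24 + 3*I*√11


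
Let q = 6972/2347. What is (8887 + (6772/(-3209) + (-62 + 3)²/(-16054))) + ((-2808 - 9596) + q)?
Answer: -425166433168421/120911070242 ≈ -3516.4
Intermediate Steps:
q = 6972/2347 (q = 6972*(1/2347) = 6972/2347 ≈ 2.9706)
(8887 + (6772/(-3209) + (-62 + 3)²/(-16054))) + ((-2808 - 9596) + q) = (8887 + (6772/(-3209) + (-62 + 3)²/(-16054))) + ((-2808 - 9596) + 6972/2347) = (8887 + (6772*(-1/3209) + (-59)²*(-1/16054))) + (-12404 + 6972/2347) = (8887 + (-6772/3209 + 3481*(-1/16054))) - 29105216/2347 = (8887 + (-6772/3209 - 3481/16054)) - 29105216/2347 = (8887 - 119888217/51517286) - 29105216/2347 = 457714232465/51517286 - 29105216/2347 = -425166433168421/120911070242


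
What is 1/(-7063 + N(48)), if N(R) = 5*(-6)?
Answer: -1/7093 ≈ -0.00014098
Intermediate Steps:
N(R) = -30
1/(-7063 + N(48)) = 1/(-7063 - 30) = 1/(-7093) = -1/7093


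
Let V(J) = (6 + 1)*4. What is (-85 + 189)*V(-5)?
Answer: 2912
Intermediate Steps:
V(J) = 28 (V(J) = 7*4 = 28)
(-85 + 189)*V(-5) = (-85 + 189)*28 = 104*28 = 2912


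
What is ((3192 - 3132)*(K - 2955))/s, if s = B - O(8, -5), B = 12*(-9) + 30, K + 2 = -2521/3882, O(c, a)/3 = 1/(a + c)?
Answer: 114815950/51113 ≈ 2246.3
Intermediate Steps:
O(c, a) = 3/(a + c)
K = -10285/3882 (K = -2 - 2521/3882 = -10285/3882 ≈ -2.6494)
B = -78 (B = -108 + 30 = -78)
s = -79 (s = -78 - 3/(-5 + 8) = -78 - 3/3 = -78 - 1*1 = -78 - 1 = -79)
((3192 - 3132)*(K - 2955))/s = ((3192 - 3132)*(-10285/3882 - 2955))/(-79) = (60*(-11481595/3882))*(-1/79) = -114815950/647*(-1/79) = 114815950/51113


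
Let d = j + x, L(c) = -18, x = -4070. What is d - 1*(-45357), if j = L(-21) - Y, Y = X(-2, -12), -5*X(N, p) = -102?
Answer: 206243/5 ≈ 41249.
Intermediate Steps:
X(N, p) = 102/5 (X(N, p) = -1/5*(-102) = 102/5)
Y = 102/5 ≈ 20.400
j = -192/5 (j = -18 - 1*102/5 = -18 - 102/5 = -192/5 ≈ -38.400)
d = -20542/5 (d = -192/5 - 4070 = -20542/5 ≈ -4108.4)
d - 1*(-45357) = -20542/5 - 1*(-45357) = -20542/5 + 45357 = 206243/5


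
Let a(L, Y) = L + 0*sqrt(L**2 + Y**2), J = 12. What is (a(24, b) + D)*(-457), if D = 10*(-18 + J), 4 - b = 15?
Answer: 16452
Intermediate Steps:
b = -11 (b = 4 - 1*15 = 4 - 15 = -11)
D = -60 (D = 10*(-18 + 12) = 10*(-6) = -60)
a(L, Y) = L (a(L, Y) = L + 0 = L)
(a(24, b) + D)*(-457) = (24 - 60)*(-457) = -36*(-457) = 16452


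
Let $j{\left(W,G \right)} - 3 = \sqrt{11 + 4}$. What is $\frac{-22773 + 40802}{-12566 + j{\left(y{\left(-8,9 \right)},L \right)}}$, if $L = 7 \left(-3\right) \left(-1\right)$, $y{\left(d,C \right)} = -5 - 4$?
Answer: $- \frac{226498327}{157828954} - \frac{18029 \sqrt{15}}{157828954} \approx -1.4355$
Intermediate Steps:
$y{\left(d,C \right)} = -9$
$L = 21$ ($L = \left(-21\right) \left(-1\right) = 21$)
$j{\left(W,G \right)} = 3 + \sqrt{15}$ ($j{\left(W,G \right)} = 3 + \sqrt{11 + 4} = 3 + \sqrt{15}$)
$\frac{-22773 + 40802}{-12566 + j{\left(y{\left(-8,9 \right)},L \right)}} = \frac{-22773 + 40802}{-12566 + \left(3 + \sqrt{15}\right)} = \frac{18029}{-12563 + \sqrt{15}}$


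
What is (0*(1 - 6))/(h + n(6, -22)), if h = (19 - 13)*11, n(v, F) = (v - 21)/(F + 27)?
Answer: 0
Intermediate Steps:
n(v, F) = (-21 + v)/(27 + F)
h = 66 (h = 6*11 = 66)
(0*(1 - 6))/(h + n(6, -22)) = (0*(1 - 6))/(66 + (-21 + 6)/(27 - 22)) = (0*(-5))/(66 - 15/5) = 0/(66 + (⅕)*(-15)) = 0/(66 - 3) = 0/63 = 0*(1/63) = 0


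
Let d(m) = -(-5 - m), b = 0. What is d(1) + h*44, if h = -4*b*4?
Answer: 6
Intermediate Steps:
h = 0 (h = -4*0*4 = 0*4 = 0)
d(m) = 5 + m
d(1) + h*44 = (5 + 1) + 0*44 = 6 + 0 = 6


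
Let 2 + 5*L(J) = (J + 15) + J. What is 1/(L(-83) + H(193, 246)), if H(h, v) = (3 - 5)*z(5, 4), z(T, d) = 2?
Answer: -5/173 ≈ -0.028902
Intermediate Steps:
L(J) = 13/5 + 2*J/5 (L(J) = -2/5 + ((J + 15) + J)/5 = -2/5 + ((15 + J) + J)/5 = -2/5 + (15 + 2*J)/5 = -2/5 + (3 + 2*J/5) = 13/5 + 2*J/5)
H(h, v) = -4 (H(h, v) = (3 - 5)*2 = -2*2 = -4)
1/(L(-83) + H(193, 246)) = 1/((13/5 + (2/5)*(-83)) - 4) = 1/((13/5 - 166/5) - 4) = 1/(-153/5 - 4) = 1/(-173/5) = -5/173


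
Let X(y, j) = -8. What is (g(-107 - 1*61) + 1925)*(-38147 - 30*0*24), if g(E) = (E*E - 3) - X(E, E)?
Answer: -1150284638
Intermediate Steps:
g(E) = 5 + E² (g(E) = (E*E - 3) - 1*(-8) = (E² - 3) + 8 = (-3 + E²) + 8 = 5 + E²)
(g(-107 - 1*61) + 1925)*(-38147 - 30*0*24) = ((5 + (-107 - 1*61)²) + 1925)*(-38147 - 30*0*24) = ((5 + (-107 - 61)²) + 1925)*(-38147 + 0*24) = ((5 + (-168)²) + 1925)*(-38147 + 0) = ((5 + 28224) + 1925)*(-38147) = (28229 + 1925)*(-38147) = 30154*(-38147) = -1150284638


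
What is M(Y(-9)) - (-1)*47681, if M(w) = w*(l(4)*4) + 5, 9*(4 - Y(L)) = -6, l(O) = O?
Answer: 143282/3 ≈ 47761.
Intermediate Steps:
Y(L) = 14/3 (Y(L) = 4 - ⅑*(-6) = 4 + ⅔ = 14/3)
M(w) = 5 + 16*w (M(w) = w*(4*4) + 5 = w*16 + 5 = 16*w + 5 = 5 + 16*w)
M(Y(-9)) - (-1)*47681 = (5 + 16*(14/3)) - (-1)*47681 = (5 + 224/3) - 1*(-47681) = 239/3 + 47681 = 143282/3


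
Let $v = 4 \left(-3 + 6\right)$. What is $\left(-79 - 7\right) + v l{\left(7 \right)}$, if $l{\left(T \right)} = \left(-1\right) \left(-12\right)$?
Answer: $58$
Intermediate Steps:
$v = 12$ ($v = 4 \cdot 3 = 12$)
$l{\left(T \right)} = 12$
$\left(-79 - 7\right) + v l{\left(7 \right)} = \left(-79 - 7\right) + 12 \cdot 12 = -86 + 144 = 58$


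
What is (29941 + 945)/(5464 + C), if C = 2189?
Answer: 30886/7653 ≈ 4.0358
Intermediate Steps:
(29941 + 945)/(5464 + C) = (29941 + 945)/(5464 + 2189) = 30886/7653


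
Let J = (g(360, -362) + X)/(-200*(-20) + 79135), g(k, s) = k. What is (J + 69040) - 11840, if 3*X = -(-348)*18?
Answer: 4755324448/83135 ≈ 57200.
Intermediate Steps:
X = 2088 (X = (-(-348)*18)/3 = (-29*(-216))/3 = (⅓)*6264 = 2088)
J = 2448/83135 (J = (360 + 2088)/(-200*(-20) + 79135) = 2448/(4000 + 79135) = 2448/83135 ≈ 0.029446)
(J + 69040) - 11840 = (2448/83135 + 69040) - 11840 = 5739642848/83135 - 11840 = 4755324448/83135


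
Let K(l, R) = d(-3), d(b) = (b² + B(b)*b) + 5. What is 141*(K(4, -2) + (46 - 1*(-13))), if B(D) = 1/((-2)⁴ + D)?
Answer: 133386/13 ≈ 10260.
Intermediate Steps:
B(D) = 1/(16 + D)
d(b) = 5 + b² + b/(16 + b) (d(b) = (b² + b/(16 + b)) + 5 = 5 + b² + b/(16 + b))
K(l, R) = 179/13 (K(l, R) = (-3 + (5 + (-3)²)*(16 - 3))/(16 - 3) = (-3 + (5 + 9)*13)/13 = (-3 + 14*13)/13 = (-3 + 182)/13 = (1/13)*179 = 179/13)
141*(K(4, -2) + (46 - 1*(-13))) = 141*(179/13 + (46 - 1*(-13))) = 141*(179/13 + (46 + 13)) = 141*(179/13 + 59) = 141*(946/13) = 133386/13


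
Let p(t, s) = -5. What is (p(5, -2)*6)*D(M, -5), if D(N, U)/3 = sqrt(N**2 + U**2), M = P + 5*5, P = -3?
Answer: -90*sqrt(509) ≈ -2030.5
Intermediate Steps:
M = 22 (M = -3 + 5*5 = -3 + 25 = 22)
D(N, U) = 3*sqrt(N**2 + U**2)
(p(5, -2)*6)*D(M, -5) = (-5*6)*(3*sqrt(22**2 + (-5)**2)) = -90*sqrt(484 + 25) = -90*sqrt(509)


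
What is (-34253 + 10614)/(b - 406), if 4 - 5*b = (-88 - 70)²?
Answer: 23639/5398 ≈ 4.3792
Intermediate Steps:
b = -4992 (b = ⅘ - (-88 - 70)²/5 = ⅘ - ⅕*(-158)² = ⅘ - ⅕*24964 = ⅘ - 24964/5 = -4992)
(-34253 + 10614)/(b - 406) = (-34253 + 10614)/(-4992 - 406) = -23639/(-5398) = -23639*(-1/5398) = 23639/5398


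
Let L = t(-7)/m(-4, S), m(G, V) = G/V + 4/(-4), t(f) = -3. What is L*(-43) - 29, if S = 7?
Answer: -1222/11 ≈ -111.09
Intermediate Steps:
m(G, V) = -1 + G/V (m(G, V) = G/V + 4*(-¼) = G/V - 1 = -1 + G/V)
L = 21/11 (L = -3*7/(-4 - 1*7) = -3*7/(-4 - 7) = -3/((⅐)*(-11)) = -3/(-11/7) = -3*(-7/11) = 21/11 ≈ 1.9091)
L*(-43) - 29 = (21/11)*(-43) - 29 = -903/11 - 29 = -1222/11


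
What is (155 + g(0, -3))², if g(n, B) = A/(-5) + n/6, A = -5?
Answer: 24336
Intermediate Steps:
g(n, B) = 1 + n/6 (g(n, B) = -5/(-5) + n/6 = -5*(-⅕) + n*(⅙) = 1 + n/6)
(155 + g(0, -3))² = (155 + (1 + (⅙)*0))² = (155 + (1 + 0))² = (155 + 1)² = 156² = 24336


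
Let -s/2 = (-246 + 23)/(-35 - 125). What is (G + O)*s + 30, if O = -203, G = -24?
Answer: 53021/80 ≈ 662.76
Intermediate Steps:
s = -223/80 (s = -2*(-246 + 23)/(-35 - 125) = -(-446)/(-160) = -(-446)*(-1)/160 = -2*223/160 = -223/80 ≈ -2.7875)
(G + O)*s + 30 = (-24 - 203)*(-223/80) + 30 = -227*(-223/80) + 30 = 50621/80 + 30 = 53021/80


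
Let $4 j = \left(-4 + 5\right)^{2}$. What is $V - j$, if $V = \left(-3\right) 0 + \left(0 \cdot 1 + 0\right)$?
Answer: $- \frac{1}{4} \approx -0.25$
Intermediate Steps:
$V = 0$ ($V = 0 + \left(0 + 0\right) = 0 + 0 = 0$)
$j = \frac{1}{4}$ ($j = \frac{\left(-4 + 5\right)^{2}}{4} = \frac{1^{2}}{4} = \frac{1}{4} \cdot 1 = \frac{1}{4} \approx 0.25$)
$V - j = 0 - \frac{1}{4} = - \frac{1}{4}$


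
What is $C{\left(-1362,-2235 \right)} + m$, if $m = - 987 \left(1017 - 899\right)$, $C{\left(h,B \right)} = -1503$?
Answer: $-117969$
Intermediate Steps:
$m = -116466$ ($m = \left(-987\right) 118 = -116466$)
$C{\left(-1362,-2235 \right)} + m = -1503 - 116466 = -117969$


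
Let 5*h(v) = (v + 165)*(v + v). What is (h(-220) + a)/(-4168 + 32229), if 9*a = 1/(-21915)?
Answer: 954617399/5534611335 ≈ 0.17248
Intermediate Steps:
h(v) = 2*v*(165 + v)/5 (h(v) = ((v + 165)*(v + v))/5 = ((165 + v)*(2*v))/5 = (2*v*(165 + v))/5 = 2*v*(165 + v)/5)
a = -1/197235 (a = (1/9)/(-21915) = (1/9)*(-1/21915) = -1/197235 ≈ -5.0701e-6)
(h(-220) + a)/(-4168 + 32229) = ((2/5)*(-220)*(165 - 220) - 1/197235)/(-4168 + 32229) = ((2/5)*(-220)*(-55) - 1/197235)/28061 = (4840 - 1/197235)*(1/28061) = (954617399/197235)*(1/28061) = 954617399/5534611335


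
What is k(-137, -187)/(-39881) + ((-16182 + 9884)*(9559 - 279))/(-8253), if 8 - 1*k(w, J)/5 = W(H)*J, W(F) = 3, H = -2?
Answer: 2330839112855/329137893 ≈ 7081.6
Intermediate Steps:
k(w, J) = 40 - 15*J
k(-137, -187)/(-39881) + ((-16182 + 9884)*(9559 - 279))/(-8253) = (40 - 15*(-187))/(-39881) + ((-16182 + 9884)*(9559 - 279))/(-8253) = (40 + 2805)*(-1/39881) - 6298*9280*(-1/8253) = 2845*(-1/39881) - 58445440*(-1/8253) = -2845/39881 + 58445440/8253 = 2330839112855/329137893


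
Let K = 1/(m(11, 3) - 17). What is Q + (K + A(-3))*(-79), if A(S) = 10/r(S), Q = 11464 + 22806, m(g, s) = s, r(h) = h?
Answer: 1450637/42 ≈ 34539.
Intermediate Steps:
Q = 34270
K = -1/14 (K = 1/(3 - 17) = 1/(-14) = -1/14 ≈ -0.071429)
A(S) = 10/S
Q + (K + A(-3))*(-79) = 34270 + (-1/14 + 10/(-3))*(-79) = 34270 + (-1/14 + 10*(-1/3))*(-79) = 34270 + (-1/14 - 10/3)*(-79) = 34270 - 143/42*(-79) = 34270 + 11297/42 = 1450637/42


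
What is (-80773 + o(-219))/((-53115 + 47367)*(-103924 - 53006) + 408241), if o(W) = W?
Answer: -80992/902441881 ≈ -8.9748e-5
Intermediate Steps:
(-80773 + o(-219))/((-53115 + 47367)*(-103924 - 53006) + 408241) = (-80773 - 219)/((-53115 + 47367)*(-103924 - 53006) + 408241) = -80992/(-5748*(-156930) + 408241) = -80992/(902033640 + 408241) = -80992/902441881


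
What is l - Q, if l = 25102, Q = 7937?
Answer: 17165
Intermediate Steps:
l - Q = 25102 - 1*7937 = 25102 - 7937 = 17165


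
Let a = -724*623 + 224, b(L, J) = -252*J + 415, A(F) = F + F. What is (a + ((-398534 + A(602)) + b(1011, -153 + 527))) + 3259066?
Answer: 2317075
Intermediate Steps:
A(F) = 2*F
b(L, J) = 415 - 252*J
a = -450828 (a = -451052 + 224 = -450828)
(a + ((-398534 + A(602)) + b(1011, -153 + 527))) + 3259066 = (-450828 + ((-398534 + 2*602) + (415 - 252*(-153 + 527)))) + 3259066 = (-450828 + ((-398534 + 1204) + (415 - 252*374))) + 3259066 = (-450828 + (-397330 + (415 - 94248))) + 3259066 = (-450828 + (-397330 - 93833)) + 3259066 = (-450828 - 491163) + 3259066 = -941991 + 3259066 = 2317075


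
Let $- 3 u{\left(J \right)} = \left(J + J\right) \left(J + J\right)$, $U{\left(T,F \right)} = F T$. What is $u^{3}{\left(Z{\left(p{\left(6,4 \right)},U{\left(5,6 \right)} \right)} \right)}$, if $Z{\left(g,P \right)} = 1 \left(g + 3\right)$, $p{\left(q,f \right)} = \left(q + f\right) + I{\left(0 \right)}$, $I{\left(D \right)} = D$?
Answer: $- \frac{308915776}{27} \approx -1.1441 \cdot 10^{7}$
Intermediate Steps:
$p{\left(q,f \right)} = f + q$ ($p{\left(q,f \right)} = \left(q + f\right) + 0 = \left(f + q\right) + 0 = f + q$)
$Z{\left(g,P \right)} = 3 + g$ ($Z{\left(g,P \right)} = 1 \left(3 + g\right) = 3 + g$)
$u{\left(J \right)} = - \frac{4 J^{2}}{3}$ ($u{\left(J \right)} = - \frac{\left(J + J\right) \left(J + J\right)}{3} = - \frac{2 J 2 J}{3} = - \frac{4 J^{2}}{3}$)
$u^{3}{\left(Z{\left(p{\left(6,4 \right)},U{\left(5,6 \right)} \right)} \right)} = \left(- \frac{4 \left(3 + \left(4 + 6\right)\right)^{2}}{3}\right)^{3} = \left(- \frac{4 \left(3 + 10\right)^{2}}{3}\right)^{3} = \left(- \frac{4 \cdot 13^{2}}{3}\right)^{3} = \left(\left(- \frac{4}{3}\right) 169\right)^{3} = \left(- \frac{676}{3}\right)^{3} = - \frac{308915776}{27}$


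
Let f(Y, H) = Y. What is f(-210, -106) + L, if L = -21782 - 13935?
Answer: -35927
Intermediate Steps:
L = -35717
f(-210, -106) + L = -210 - 35717 = -35927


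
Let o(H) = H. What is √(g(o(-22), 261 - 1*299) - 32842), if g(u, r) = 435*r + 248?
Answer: 2*I*√12281 ≈ 221.64*I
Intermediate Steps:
g(u, r) = 248 + 435*r
√(g(o(-22), 261 - 1*299) - 32842) = √((248 + 435*(261 - 1*299)) - 32842) = √((248 + 435*(261 - 299)) - 32842) = √((248 + 435*(-38)) - 32842) = √((248 - 16530) - 32842) = √(-16282 - 32842) = √(-49124) = 2*I*√12281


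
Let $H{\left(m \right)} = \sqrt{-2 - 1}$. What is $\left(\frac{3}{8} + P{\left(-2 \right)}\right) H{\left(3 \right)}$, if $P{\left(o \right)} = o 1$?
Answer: $- \frac{13 i \sqrt{3}}{8} \approx - 2.8146 i$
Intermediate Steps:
$H{\left(m \right)} = i \sqrt{3}$ ($H{\left(m \right)} = \sqrt{-3} = i \sqrt{3}$)
$P{\left(o \right)} = o$
$\left(\frac{3}{8} + P{\left(-2 \right)}\right) H{\left(3 \right)} = \left(\frac{3}{8} - 2\right) i \sqrt{3} = - \frac{13 i \sqrt{3}}{8}$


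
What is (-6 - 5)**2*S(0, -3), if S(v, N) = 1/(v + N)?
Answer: -121/3 ≈ -40.333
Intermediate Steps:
S(v, N) = 1/(N + v)
(-6 - 5)**2*S(0, -3) = (-6 - 5)**2/(-3 + 0) = (-11)**2/(-3) = 121*(-1/3) = -121/3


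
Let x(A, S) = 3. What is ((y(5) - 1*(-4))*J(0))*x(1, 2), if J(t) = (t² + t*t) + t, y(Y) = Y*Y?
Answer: 0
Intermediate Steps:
y(Y) = Y²
J(t) = t + 2*t² (J(t) = (t² + t²) + t = 2*t² + t = t + 2*t²)
((y(5) - 1*(-4))*J(0))*x(1, 2) = ((5² - 1*(-4))*(0*(1 + 2*0)))*3 = ((25 + 4)*(0*(1 + 0)))*3 = (29*(0*1))*3 = (29*0)*3 = 0*3 = 0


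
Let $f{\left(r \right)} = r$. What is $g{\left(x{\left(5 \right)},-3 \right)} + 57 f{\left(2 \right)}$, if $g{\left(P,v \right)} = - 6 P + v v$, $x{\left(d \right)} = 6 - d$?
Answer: $117$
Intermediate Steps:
$g{\left(P,v \right)} = v^{2} - 6 P$ ($g{\left(P,v \right)} = - 6 P + v^{2} = v^{2} - 6 P$)
$g{\left(x{\left(5 \right)},-3 \right)} + 57 f{\left(2 \right)} = \left(\left(-3\right)^{2} - 6 \left(6 - 5\right)\right) + 57 \cdot 2 = \left(9 - 6 \left(6 - 5\right)\right) + 114 = \left(9 - 6\right) + 114 = 3 + 114 = 117$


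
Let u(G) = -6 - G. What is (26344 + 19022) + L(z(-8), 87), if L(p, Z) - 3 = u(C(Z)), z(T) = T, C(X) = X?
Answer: 45276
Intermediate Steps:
L(p, Z) = -3 - Z (L(p, Z) = 3 + (-6 - Z) = -3 - Z)
(26344 + 19022) + L(z(-8), 87) = (26344 + 19022) + (-3 - 1*87) = 45366 + (-3 - 87) = 45366 - 90 = 45276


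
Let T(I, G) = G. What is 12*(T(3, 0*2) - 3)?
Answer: -36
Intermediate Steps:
12*(T(3, 0*2) - 3) = 12*(0*2 - 3) = 12*(0 - 3) = 12*(-3) = -36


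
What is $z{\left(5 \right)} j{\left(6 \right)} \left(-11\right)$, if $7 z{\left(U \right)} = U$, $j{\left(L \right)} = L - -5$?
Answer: $- \frac{605}{7} \approx -86.429$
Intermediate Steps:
$j{\left(L \right)} = 5 + L$ ($j{\left(L \right)} = L + 5 = 5 + L$)
$z{\left(U \right)} = \frac{U}{7}$
$z{\left(5 \right)} j{\left(6 \right)} \left(-11\right) = \frac{1}{7} \cdot 5 \left(5 + 6\right) \left(-11\right) = \frac{5}{7} \cdot 11 \left(-11\right) = \frac{55}{7} \left(-11\right) = - \frac{605}{7}$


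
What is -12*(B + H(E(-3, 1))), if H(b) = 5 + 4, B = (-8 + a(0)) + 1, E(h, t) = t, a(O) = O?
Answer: -24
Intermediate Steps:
B = -7 (B = (-8 + 0) + 1 = -8 + 1 = -7)
H(b) = 9
-12*(B + H(E(-3, 1))) = -12*(-7 + 9) = -12*2 = -24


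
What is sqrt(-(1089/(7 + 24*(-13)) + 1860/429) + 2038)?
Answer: sqrt(3875367079155)/43615 ≈ 45.136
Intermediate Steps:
sqrt(-(1089/(7 + 24*(-13)) + 1860/429) + 2038) = sqrt(-(1089/(7 - 312) + 1860*(1/429)) + 2038) = sqrt(-(1089/(-305) + 620/143) + 2038) = sqrt(-(1089*(-1/305) + 620/143) + 2038) = sqrt(-(-1089/305 + 620/143) + 2038) = sqrt(-1*33373/43615 + 2038) = sqrt(-33373/43615 + 2038) = sqrt(88853997/43615) = sqrt(3875367079155)/43615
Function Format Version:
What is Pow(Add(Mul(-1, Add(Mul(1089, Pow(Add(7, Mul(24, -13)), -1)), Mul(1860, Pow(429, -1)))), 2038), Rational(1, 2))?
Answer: Mul(Rational(1, 43615), Pow(3875367079155, Rational(1, 2))) ≈ 45.136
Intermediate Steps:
Pow(Add(Mul(-1, Add(Mul(1089, Pow(Add(7, Mul(24, -13)), -1)), Mul(1860, Pow(429, -1)))), 2038), Rational(1, 2)) = Pow(Add(Mul(-1, Add(Mul(1089, Pow(Add(7, -312), -1)), Mul(1860, Rational(1, 429)))), 2038), Rational(1, 2)) = Pow(Add(Mul(-1, Add(Mul(1089, Pow(-305, -1)), Rational(620, 143))), 2038), Rational(1, 2)) = Pow(Add(Mul(-1, Add(Mul(1089, Rational(-1, 305)), Rational(620, 143))), 2038), Rational(1, 2)) = Pow(Add(Mul(-1, Add(Rational(-1089, 305), Rational(620, 143))), 2038), Rational(1, 2)) = Pow(Add(Mul(-1, Rational(33373, 43615)), 2038), Rational(1, 2)) = Pow(Add(Rational(-33373, 43615), 2038), Rational(1, 2)) = Pow(Rational(88853997, 43615), Rational(1, 2)) = Mul(Rational(1, 43615), Pow(3875367079155, Rational(1, 2)))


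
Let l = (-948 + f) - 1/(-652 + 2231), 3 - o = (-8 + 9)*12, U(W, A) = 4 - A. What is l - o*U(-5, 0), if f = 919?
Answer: 11052/1579 ≈ 6.9994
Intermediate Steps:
o = -9 (o = 3 - (-8 + 9)*12 = 3 - 12 = -9)
l = -45792/1579 (l = (-948 + 919) - 1/(-652 + 2231) = -29 - 1/1579 = -45792/1579 ≈ -29.001)
l - o*U(-5, 0) = -45792/1579 - (-9)*(4 - 1*0) = -45792/1579 - (-9)*(4 + 0) = -45792/1579 - (-9)*4 = -45792/1579 - 1*(-36) = -45792/1579 + 36 = 11052/1579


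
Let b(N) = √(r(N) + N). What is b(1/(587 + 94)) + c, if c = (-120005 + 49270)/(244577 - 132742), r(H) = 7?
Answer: -14147/22367 + 4*√202938/681 ≈ 2.0135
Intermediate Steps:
b(N) = √(7 + N)
c = -14147/22367 (c = -70735/111835 = -70735*1/111835 = -14147/22367 ≈ -0.63249)
b(1/(587 + 94)) + c = √(7 + 1/(587 + 94)) - 14147/22367 = √(7 + 1/681) - 14147/22367 = √(4768/681) - 14147/22367 = 4*√202938/681 - 14147/22367 = -14147/22367 + 4*√202938/681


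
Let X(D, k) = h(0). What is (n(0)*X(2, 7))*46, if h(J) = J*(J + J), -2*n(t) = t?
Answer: 0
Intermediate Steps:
n(t) = -t/2
h(J) = 2*J² (h(J) = J*(2*J) = 2*J²)
X(D, k) = 0 (X(D, k) = 2*0² = 2*0 = 0)
(n(0)*X(2, 7))*46 = (-½*0*0)*46 = (0*0)*46 = 0*46 = 0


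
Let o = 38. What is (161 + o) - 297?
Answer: -98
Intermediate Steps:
(161 + o) - 297 = (161 + 38) - 297 = 199 - 297 = -98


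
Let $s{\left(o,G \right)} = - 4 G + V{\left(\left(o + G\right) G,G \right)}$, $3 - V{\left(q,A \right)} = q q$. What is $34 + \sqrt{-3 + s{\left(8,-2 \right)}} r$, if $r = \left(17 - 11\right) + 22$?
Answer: $34 + 56 i \sqrt{34} \approx 34.0 + 326.53 i$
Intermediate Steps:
$V{\left(q,A \right)} = 3 - q^{2}$ ($V{\left(q,A \right)} = 3 - q q = 3 - q^{2}$)
$r = 28$ ($r = 6 + 22 = 28$)
$s{\left(o,G \right)} = 3 - 4 G - G^{2} \left(G + o\right)^{2}$ ($s{\left(o,G \right)} = - 4 G - \left(-3 + \left(\left(o + G\right) G\right)^{2}\right) = - 4 G - \left(-3 + \left(\left(G + o\right) G\right)^{2}\right) = - 4 G - \left(-3 + \left(G \left(G + o\right)\right)^{2}\right) = - 4 G - \left(-3 + G^{2} \left(G + o\right)^{2}\right) = 3 - 4 G - G^{2} \left(G + o\right)^{2}$)
$34 + \sqrt{-3 + s{\left(8,-2 \right)}} r = 34 + \sqrt{-3 - \left(-11 + \left(-2\right)^{2} \left(-2 + 8\right)^{2}\right)} 28 = 34 + \sqrt{-3 + \left(3 + 8 - 4 \cdot 6^{2}\right)} 28 = 34 + \sqrt{-3 + \left(3 + 8 - 4 \cdot 36\right)} 28 = 34 + \sqrt{-3 + \left(3 + 8 - 144\right)} 28 = 34 + \sqrt{-3 - 133} \cdot 28 = 34 + \sqrt{-136} \cdot 28 = 34 + 2 i \sqrt{34} \cdot 28 = 34 + 56 i \sqrt{34}$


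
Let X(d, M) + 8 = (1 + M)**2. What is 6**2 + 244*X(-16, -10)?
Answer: 17848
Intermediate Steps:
X(d, M) = -8 + (1 + M)**2
6**2 + 244*X(-16, -10) = 6**2 + 244*(-8 + (1 - 10)**2) = 36 + 244*(-8 + (-9)**2) = 36 + 244*(-8 + 81) = 36 + 244*73 = 36 + 17812 = 17848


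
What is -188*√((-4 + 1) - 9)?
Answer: -376*I*√3 ≈ -651.25*I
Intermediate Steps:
-188*√((-4 + 1) - 9) = -188*√(-3 - 9) = -376*I*√3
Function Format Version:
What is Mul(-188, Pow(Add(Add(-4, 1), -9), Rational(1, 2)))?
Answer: Mul(-376, I, Pow(3, Rational(1, 2))) ≈ Mul(-651.25, I)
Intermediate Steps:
Mul(-188, Pow(Add(Add(-4, 1), -9), Rational(1, 2))) = Mul(-188, Pow(Add(-3, -9), Rational(1, 2))) = Mul(-188, Pow(-12, Rational(1, 2))) = Mul(-188, Mul(2, I, Pow(3, Rational(1, 2)))) = Mul(-376, I, Pow(3, Rational(1, 2)))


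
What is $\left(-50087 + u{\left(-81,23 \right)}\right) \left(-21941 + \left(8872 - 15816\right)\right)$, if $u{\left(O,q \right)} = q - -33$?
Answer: $1445145435$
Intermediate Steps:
$u{\left(O,q \right)} = 33 + q$ ($u{\left(O,q \right)} = q + 33 = 33 + q$)
$\left(-50087 + u{\left(-81,23 \right)}\right) \left(-21941 + \left(8872 - 15816\right)\right) = \left(-50087 + \left(33 + 23\right)\right) \left(-21941 + \left(8872 - 15816\right)\right) = \left(-50087 + 56\right) \left(-21941 + \left(8872 - 15816\right)\right) = - 50031 \left(-21941 - 6944\right) = \left(-50031\right) \left(-28885\right) = 1445145435$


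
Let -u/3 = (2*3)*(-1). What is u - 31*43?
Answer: -1315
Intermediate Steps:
u = 18 (u = -3*2*3*(-1) = -18*(-1) = -3*(-6) = 18)
u - 31*43 = 18 - 31*43 = 18 - 1333 = -1315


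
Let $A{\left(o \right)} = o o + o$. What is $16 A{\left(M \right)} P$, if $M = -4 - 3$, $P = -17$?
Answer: $-11424$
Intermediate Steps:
$M = -7$ ($M = -4 - 3 = -7$)
$A{\left(o \right)} = o + o^{2}$ ($A{\left(o \right)} = o^{2} + o = o + o^{2}$)
$16 A{\left(M \right)} P = 16 \left(- 7 \left(1 - 7\right)\right) \left(-17\right) = 16 \left(\left(-7\right) \left(-6\right)\right) \left(-17\right) = 16 \cdot 42 \left(-17\right) = 672 \left(-17\right) = -11424$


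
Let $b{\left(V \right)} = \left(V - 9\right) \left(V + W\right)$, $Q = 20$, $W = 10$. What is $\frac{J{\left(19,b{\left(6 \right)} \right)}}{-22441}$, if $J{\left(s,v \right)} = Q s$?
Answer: $- \frac{380}{22441} \approx -0.016933$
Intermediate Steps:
$b{\left(V \right)} = \left(-9 + V\right) \left(10 + V\right)$ ($b{\left(V \right)} = \left(V - 9\right) \left(V + 10\right) = \left(-9 + V\right) \left(10 + V\right)$)
$J{\left(s,v \right)} = 20 s$
$\frac{J{\left(19,b{\left(6 \right)} \right)}}{-22441} = \frac{20 \cdot 19}{-22441} = 380 \left(- \frac{1}{22441}\right) = - \frac{380}{22441}$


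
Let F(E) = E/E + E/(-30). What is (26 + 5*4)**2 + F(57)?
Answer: 21151/10 ≈ 2115.1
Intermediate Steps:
F(E) = 1 - E/30 (F(E) = 1 + E*(-1/30) = 1 - E/30)
(26 + 5*4)**2 + F(57) = (26 + 5*4)**2 + (1 - 1/30*57) = (26 + 20)**2 + (1 - 19/10) = 46**2 - 9/10 = 2116 - 9/10 = 21151/10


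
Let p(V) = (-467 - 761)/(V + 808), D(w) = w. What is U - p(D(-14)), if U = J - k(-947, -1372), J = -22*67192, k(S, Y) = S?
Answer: -586478355/397 ≈ -1.4773e+6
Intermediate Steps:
J = -1478224
U = -1477277 (U = -1478224 - 1*(-947) = -1478224 + 947 = -1477277)
p(V) = -1228/(808 + V)
U - p(D(-14)) = -1477277 - (-1228)/(808 - 14) = -1477277 - (-1228)/794 = -1477277 - 1*(-614/397) = -1477277 + 614/397 = -586478355/397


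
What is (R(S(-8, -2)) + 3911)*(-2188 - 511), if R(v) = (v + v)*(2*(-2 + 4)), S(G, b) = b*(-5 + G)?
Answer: -11117181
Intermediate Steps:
R(v) = 8*v (R(v) = (2*v)*(2*2) = (2*v)*4 = 8*v)
(R(S(-8, -2)) + 3911)*(-2188 - 511) = (8*(-2*(-5 - 8)) + 3911)*(-2188 - 511) = (8*(-2*(-13)) + 3911)*(-2699) = (8*26 + 3911)*(-2699) = (208 + 3911)*(-2699) = 4119*(-2699) = -11117181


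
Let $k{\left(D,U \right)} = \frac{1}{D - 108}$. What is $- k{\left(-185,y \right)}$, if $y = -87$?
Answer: $\frac{1}{293} \approx 0.003413$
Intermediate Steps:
$k{\left(D,U \right)} = \frac{1}{-108 + D}$
$- k{\left(-185,y \right)} = - \frac{1}{-108 - 185} = - \frac{1}{-293} = \left(-1\right) \left(- \frac{1}{293}\right) = \frac{1}{293}$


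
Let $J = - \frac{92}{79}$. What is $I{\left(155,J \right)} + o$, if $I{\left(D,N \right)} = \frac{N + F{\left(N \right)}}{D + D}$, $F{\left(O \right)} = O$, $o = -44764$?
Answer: $- \frac{548135272}{12245} \approx -44764.0$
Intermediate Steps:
$J = - \frac{92}{79}$ ($J = \left(-92\right) \frac{1}{79} = - \frac{92}{79} \approx -1.1646$)
$I{\left(D,N \right)} = \frac{N}{D}$ ($I{\left(D,N \right)} = \frac{N + N}{D + D} = \frac{2 N}{2 D} = 2 N \frac{1}{2 D} = \frac{N}{D}$)
$I{\left(155,J \right)} + o = - \frac{92}{79 \cdot 155} - 44764 = \left(- \frac{92}{79}\right) \frac{1}{155} - 44764 = - \frac{92}{12245} - 44764 = - \frac{548135272}{12245}$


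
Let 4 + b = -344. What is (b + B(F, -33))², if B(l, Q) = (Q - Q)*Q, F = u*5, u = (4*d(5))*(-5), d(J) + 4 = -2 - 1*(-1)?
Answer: 121104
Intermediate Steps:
d(J) = -5 (d(J) = -4 + (-2 - 1*(-1)) = -4 + (-2 + 1) = -4 - 1 = -5)
u = 100 (u = (4*(-5))*(-5) = -20*(-5) = 100)
b = -348 (b = -4 - 344 = -348)
F = 500 (F = 100*5 = 500)
B(l, Q) = 0 (B(l, Q) = 0*Q = 0)
(b + B(F, -33))² = (-348 + 0)² = (-348)² = 121104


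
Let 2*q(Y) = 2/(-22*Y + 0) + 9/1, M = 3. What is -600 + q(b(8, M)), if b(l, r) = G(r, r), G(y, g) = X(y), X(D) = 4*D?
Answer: -157213/264 ≈ -595.50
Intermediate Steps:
G(y, g) = 4*y
b(l, r) = 4*r
q(Y) = 9/2 - 1/(22*Y) (q(Y) = (2/(-22*Y + 0) + 9/1)/2 = (2/((-22*Y)) + 9*1)/2 = (2*(-1/(22*Y)) + 9)/2 = (-1/(11*Y) + 9)/2 = (9 - 1/(11*Y))/2 = 9/2 - 1/(22*Y))
-600 + q(b(8, M)) = -600 + (-1 + 99*(4*3))/(22*((4*3))) = -600 + (1/22)*(-1 + 99*12)/12 = -600 + (1/22)*(1/12)*(-1 + 1188) = -600 + (1/22)*(1/12)*1187 = -600 + 1187/264 = -157213/264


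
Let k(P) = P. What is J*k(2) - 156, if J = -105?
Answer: -366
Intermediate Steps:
J*k(2) - 156 = -105*2 - 156 = -210 - 156 = -366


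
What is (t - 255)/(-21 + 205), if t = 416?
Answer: 7/8 ≈ 0.87500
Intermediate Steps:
(t - 255)/(-21 + 205) = (416 - 255)/(-21 + 205) = 161/184 = 161*(1/184) = 7/8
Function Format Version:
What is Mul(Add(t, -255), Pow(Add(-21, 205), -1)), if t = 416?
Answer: Rational(7, 8) ≈ 0.87500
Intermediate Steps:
Mul(Add(t, -255), Pow(Add(-21, 205), -1)) = Mul(Add(416, -255), Pow(Add(-21, 205), -1)) = Mul(161, Pow(184, -1)) = Mul(161, Rational(1, 184)) = Rational(7, 8)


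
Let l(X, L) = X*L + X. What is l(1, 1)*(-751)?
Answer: -1502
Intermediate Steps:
l(X, L) = X + L*X (l(X, L) = L*X + X = X + L*X)
l(1, 1)*(-751) = (1*(1 + 1))*(-751) = (1*2)*(-751) = 2*(-751) = -1502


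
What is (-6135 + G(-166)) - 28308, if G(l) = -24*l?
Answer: -30459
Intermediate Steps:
(-6135 + G(-166)) - 28308 = (-6135 - 24*(-166)) - 28308 = (-6135 + 3984) - 28308 = -2151 - 28308 = -30459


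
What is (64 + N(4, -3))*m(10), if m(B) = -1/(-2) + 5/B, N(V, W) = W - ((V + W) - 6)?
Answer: 66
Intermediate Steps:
N(V, W) = 6 - V (N(V, W) = W - (-6 + V + W) = W + (6 - V - W) = 6 - V)
m(B) = ½ + 5/B (m(B) = -1*(-½) + 5/B = ½ + 5/B)
(64 + N(4, -3))*m(10) = (64 + (6 - 1*4))*((½)*(10 + 10)/10) = (64 + (6 - 4))*((½)*(⅒)*20) = (64 + 2)*1 = 66*1 = 66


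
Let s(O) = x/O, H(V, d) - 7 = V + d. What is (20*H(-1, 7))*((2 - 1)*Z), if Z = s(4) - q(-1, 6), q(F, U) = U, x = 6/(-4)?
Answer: -3315/2 ≈ -1657.5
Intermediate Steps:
x = -3/2 (x = 6*(-¼) = -3/2 ≈ -1.5000)
H(V, d) = 7 + V + d (H(V, d) = 7 + (V + d) = 7 + V + d)
s(O) = -3/(2*O)
Z = -51/8 (Z = -3/2/4 - 1*6 = -3/2*¼ - 6 = -3/8 - 6 = -51/8 ≈ -6.3750)
(20*H(-1, 7))*((2 - 1)*Z) = (20*(7 - 1 + 7))*((2 - 1)*(-51/8)) = (20*13)*(1*(-51/8)) = 260*(-51/8) = -3315/2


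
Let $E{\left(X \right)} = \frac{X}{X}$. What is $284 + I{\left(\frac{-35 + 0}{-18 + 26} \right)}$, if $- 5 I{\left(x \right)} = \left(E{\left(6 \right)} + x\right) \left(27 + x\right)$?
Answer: $\frac{95767}{320} \approx 299.27$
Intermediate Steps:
$E{\left(X \right)} = 1$
$I{\left(x \right)} = - \frac{\left(1 + x\right) \left(27 + x\right)}{5}$
$284 + I{\left(\frac{-35 + 0}{-18 + 26} \right)} = 284 - \left(\frac{27}{5} + \frac{\left(-35 + 0\right)^{2} \frac{1}{\left(-18 + 26\right)^{2}}}{5} + \frac{28 \left(-35 + 0\right)}{5 \left(-18 + 26\right)}\right) = 284 - \left(\frac{27}{5} + \frac{245}{64} + \frac{28}{5} \left(-35\right) \frac{1}{8}\right) = 284 - \left(- \frac{191}{10} + \frac{245}{64}\right) = 284 - - \frac{4887}{320} = 284 + \frac{4887}{320} = \frac{95767}{320}$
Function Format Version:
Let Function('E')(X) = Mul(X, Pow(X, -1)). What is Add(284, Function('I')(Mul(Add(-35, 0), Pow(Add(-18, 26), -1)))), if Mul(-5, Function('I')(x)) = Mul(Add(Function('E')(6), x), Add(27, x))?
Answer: Rational(95767, 320) ≈ 299.27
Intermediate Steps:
Function('E')(X) = 1
Function('I')(x) = Mul(Rational(-1, 5), Add(1, x), Add(27, x)) (Function('I')(x) = Mul(Rational(-1, 5), Mul(Add(1, x), Add(27, x))) = Mul(Rational(-1, 5), Add(1, x), Add(27, x)))
Add(284, Function('I')(Mul(Add(-35, 0), Pow(Add(-18, 26), -1)))) = Add(284, Add(Rational(-27, 5), Mul(Rational(-28, 5), Mul(Add(-35, 0), Pow(Add(-18, 26), -1))), Mul(Rational(-1, 5), Pow(Mul(Add(-35, 0), Pow(Add(-18, 26), -1)), 2)))) = Add(284, Add(Rational(-27, 5), Mul(Rational(-28, 5), Mul(-35, Pow(8, -1))), Mul(Rational(-1, 5), Pow(Mul(-35, Pow(8, -1)), 2)))) = Add(284, Add(Rational(-27, 5), Mul(Rational(-28, 5), Mul(-35, Rational(1, 8))), Mul(Rational(-1, 5), Pow(Mul(-35, Rational(1, 8)), 2)))) = Add(284, Add(Rational(-27, 5), Mul(Rational(-28, 5), Rational(-35, 8)), Mul(Rational(-1, 5), Pow(Rational(-35, 8), 2)))) = Add(284, Add(Rational(-27, 5), Rational(49, 2), Mul(Rational(-1, 5), Rational(1225, 64)))) = Add(284, Add(Rational(-27, 5), Rational(49, 2), Rational(-245, 64))) = Add(284, Rational(4887, 320)) = Rational(95767, 320)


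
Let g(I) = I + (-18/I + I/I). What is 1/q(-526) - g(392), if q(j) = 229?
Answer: -17637155/44884 ≈ -392.95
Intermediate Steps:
g(I) = 1 + I - 18/I (g(I) = I + (-18/I + 1) = I + (1 - 18/I) = 1 + I - 18/I)
1/q(-526) - g(392) = 1/229 - (1 + 392 - 18/392) = 1/229 - (1 + 392 - 18*1/392) = 1/229 - (1 + 392 - 9/196) = 1/229 - 1*77019/196 = 1/229 - 77019/196 = -17637155/44884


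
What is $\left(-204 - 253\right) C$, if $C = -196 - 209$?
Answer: $185085$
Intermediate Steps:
$C = -405$
$\left(-204 - 253\right) C = \left(-204 - 253\right) \left(-405\right) = \left(-457\right) \left(-405\right) = 185085$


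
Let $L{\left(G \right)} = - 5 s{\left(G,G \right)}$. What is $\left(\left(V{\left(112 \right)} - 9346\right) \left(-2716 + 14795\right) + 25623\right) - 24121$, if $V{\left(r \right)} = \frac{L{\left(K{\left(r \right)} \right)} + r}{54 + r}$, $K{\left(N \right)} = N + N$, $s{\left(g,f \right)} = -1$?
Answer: $- \frac{18738132869}{166} \approx -1.1288 \cdot 10^{8}$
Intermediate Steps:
$K{\left(N \right)} = 2 N$
$L{\left(G \right)} = 5$ ($L{\left(G \right)} = \left(-5\right) \left(-1\right) = 5$)
$V{\left(r \right)} = \frac{5 + r}{54 + r}$
$\left(\left(V{\left(112 \right)} - 9346\right) \left(-2716 + 14795\right) + 25623\right) - 24121 = \left(\left(\frac{5 + 112}{54 + 112} - 9346\right) \left(-2716 + 14795\right) + 25623\right) - 24121 = \left(\left(\frac{1}{166} \cdot 117 - 9346\right) 12079 + 25623\right) - 24121 = \left(\left(\frac{117}{166} - 9346\right) 12079 + 25623\right) - 24121 = \left(\left(- \frac{1551319}{166}\right) 12079 + 25623\right) - 24121 = \left(- \frac{18738382201}{166} + 25623\right) - 24121 = - \frac{18734128783}{166} - 24121 = - \frac{18738132869}{166}$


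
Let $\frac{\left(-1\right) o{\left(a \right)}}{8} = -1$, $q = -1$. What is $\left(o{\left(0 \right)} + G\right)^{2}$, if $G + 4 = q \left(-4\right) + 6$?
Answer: $196$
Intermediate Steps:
$o{\left(a \right)} = 8$ ($o{\left(a \right)} = \left(-8\right) \left(-1\right) = 8$)
$G = 6$ ($G = -4 + \left(\left(-1\right) \left(-4\right) + 6\right) = -4 + \left(4 + 6\right) = -4 + 10 = 6$)
$\left(o{\left(0 \right)} + G\right)^{2} = \left(8 + 6\right)^{2} = 14^{2} = 196$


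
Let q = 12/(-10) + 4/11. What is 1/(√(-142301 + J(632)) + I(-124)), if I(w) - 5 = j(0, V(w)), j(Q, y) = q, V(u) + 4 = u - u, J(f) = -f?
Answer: 12595/432424766 - 21175*I*√2917/432424766 ≈ 2.9126e-5 - 0.0026447*I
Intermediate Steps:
q = -46/55 (q = 12*(-⅒) + 4*(1/11) = -6/5 + 4/11 = -46/55 ≈ -0.83636)
V(u) = -4 (V(u) = -4 + (u - u) = -4 + 0 = -4)
j(Q, y) = -46/55
I(w) = 229/55 (I(w) = 5 - 46/55 = 229/55)
1/(√(-142301 + J(632)) + I(-124)) = 1/(√(-142301 - 1*632) + 229/55) = 1/(√(-142301 - 632) + 229/55) = 1/(√(-142933) + 229/55) = 1/(7*I*√2917 + 229/55) = 1/(229/55 + 7*I*√2917)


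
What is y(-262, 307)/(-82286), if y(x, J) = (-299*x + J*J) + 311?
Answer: -86449/41143 ≈ -2.1012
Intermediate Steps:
y(x, J) = 311 + J² - 299*x (y(x, J) = (-299*x + J²) + 311 = (J² - 299*x) + 311 = 311 + J² - 299*x)
y(-262, 307)/(-82286) = (311 + 307² - 299*(-262))/(-82286) = (311 + 94249 + 78338)*(-1/82286) = 172898*(-1/82286) = -86449/41143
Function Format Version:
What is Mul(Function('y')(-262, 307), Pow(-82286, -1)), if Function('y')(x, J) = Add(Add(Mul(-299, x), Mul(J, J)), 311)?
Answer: Rational(-86449, 41143) ≈ -2.1012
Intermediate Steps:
Function('y')(x, J) = Add(311, Pow(J, 2), Mul(-299, x)) (Function('y')(x, J) = Add(Add(Mul(-299, x), Pow(J, 2)), 311) = Add(Add(Pow(J, 2), Mul(-299, x)), 311) = Add(311, Pow(J, 2), Mul(-299, x)))
Mul(Function('y')(-262, 307), Pow(-82286, -1)) = Mul(Add(311, Pow(307, 2), Mul(-299, -262)), Pow(-82286, -1)) = Mul(Add(311, 94249, 78338), Rational(-1, 82286)) = Mul(172898, Rational(-1, 82286)) = Rational(-86449, 41143)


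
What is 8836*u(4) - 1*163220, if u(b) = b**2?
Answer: -21844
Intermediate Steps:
8836*u(4) - 1*163220 = 8836*4**2 - 1*163220 = 8836*16 - 163220 = 141376 - 163220 = -21844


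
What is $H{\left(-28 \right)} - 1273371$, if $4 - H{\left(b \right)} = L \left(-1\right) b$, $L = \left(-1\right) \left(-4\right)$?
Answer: $-1273479$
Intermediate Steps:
$L = 4$
$H{\left(b \right)} = 4 + 4 b$ ($H{\left(b \right)} = 4 - 4 \left(-1\right) b = 4 - - 4 b = 4 + 4 b$)
$H{\left(-28 \right)} - 1273371 = \left(4 + 4 \left(-28\right)\right) - 1273371 = \left(4 - 112\right) - 1273371 = -108 - 1273371 = -1273479$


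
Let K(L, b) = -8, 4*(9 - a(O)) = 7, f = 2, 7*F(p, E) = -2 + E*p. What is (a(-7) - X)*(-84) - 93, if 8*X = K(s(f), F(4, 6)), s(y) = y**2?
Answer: -786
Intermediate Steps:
F(p, E) = -2/7 + E*p/7 (F(p, E) = (-2 + E*p)/7 = -2/7 + E*p/7)
a(O) = 29/4 (a(O) = 9 - 1/4*7 = 9 - 7/4 = 29/4)
X = -1 (X = (1/8)*(-8) = -1)
(a(-7) - X)*(-84) - 93 = (29/4 - 1*(-1))*(-84) - 93 = (29/4 + 1)*(-84) - 93 = (33/4)*(-84) - 93 = -693 - 93 = -786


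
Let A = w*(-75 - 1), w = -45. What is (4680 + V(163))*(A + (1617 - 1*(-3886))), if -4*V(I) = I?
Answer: 165584111/4 ≈ 4.1396e+7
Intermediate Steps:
V(I) = -I/4
A = 3420 (A = -45*(-75 - 1) = -45*(-76) = 3420)
(4680 + V(163))*(A + (1617 - 1*(-3886))) = (4680 - ¼*163)*(3420 + (1617 - 1*(-3886))) = (4680 - 163/4)*(3420 + (1617 + 3886)) = 18557*(3420 + 5503)/4 = (18557/4)*8923 = 165584111/4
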